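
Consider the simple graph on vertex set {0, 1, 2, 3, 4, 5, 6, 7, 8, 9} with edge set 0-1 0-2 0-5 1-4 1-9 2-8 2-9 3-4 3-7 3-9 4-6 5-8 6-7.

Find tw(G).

2

A width-2 tree decomposition is:
Bags: B1 = {2, 5, 8}  B2 = {0, 2, 5}  B3 = {0, 2, 9}  B4 = {0, 1, 9}  B5 = {1, 3, 9}  B6 = {1, 3, 4}  B7 = {3, 4, 7}  B8 = {4, 6, 7}
Tree: B1–B2, B2–B3, B3–B4, B4–B5, B5–B6, B6–B7, B7–B8
Each bag holds 3 vertices, so the decomposition has width 2, which upper-bounds the treewidth. Since 8–5–0–2–8 is a cycle in G, G is not acyclic. Forests are exactly the graphs of treewidth ≤ 1, so tw(G) ≥ 2. Hence tw(G) = 2 exactly.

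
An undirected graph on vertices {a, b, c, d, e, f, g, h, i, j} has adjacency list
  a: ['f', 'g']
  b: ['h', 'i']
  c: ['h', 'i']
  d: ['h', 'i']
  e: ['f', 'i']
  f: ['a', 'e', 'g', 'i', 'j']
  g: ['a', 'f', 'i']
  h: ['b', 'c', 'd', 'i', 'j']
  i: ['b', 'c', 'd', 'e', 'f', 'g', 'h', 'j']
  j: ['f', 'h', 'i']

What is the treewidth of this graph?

2

A width-2 tree decomposition is:
Bags: B1 = {f, i, j}  B2 = {f, g, i}  B3 = {h, i, j}  B4 = {a, f, g}  B5 = {e, f, i}  B6 = {b, h, i}  B7 = {d, h, i}  B8 = {c, h, i}
Tree: B1–B2, B1–B3, B2–B4, B1–B5, B3–B6, B6–B7, B3–B8
Each bag holds 3 vertices, so the decomposition has width 2, which upper-bounds the treewidth. For the lower bound, the 3 vertices {a, f, g} are pairwise adjacent, and any tree decomposition puts a clique entirely inside one bag — forcing width ≥ 2. The upper and lower bounds meet at 2, so that is the treewidth.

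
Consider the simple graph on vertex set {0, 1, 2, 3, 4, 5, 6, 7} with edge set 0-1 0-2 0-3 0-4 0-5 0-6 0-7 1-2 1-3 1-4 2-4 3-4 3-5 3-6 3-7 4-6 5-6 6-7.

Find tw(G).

A width-3 tree decomposition is:
Bags: B1 = {0, 1, 2, 4}  B2 = {0, 1, 3, 4}  B3 = {0, 3, 4, 6}  B4 = {0, 3, 6, 7}  B5 = {0, 3, 5, 6}
Tree: B1–B2, B2–B3, B3–B4, B4–B5
Every bag has size at most 4, so the width is 4 − 1 = 3 and tw(G) ≤ 3. For the lower bound, the 4 vertices {0, 1, 2, 4} are pairwise adjacent, and any tree decomposition puts a clique entirely inside one bag — forcing width ≥ 3. Hence tw(G) = 3 exactly.

3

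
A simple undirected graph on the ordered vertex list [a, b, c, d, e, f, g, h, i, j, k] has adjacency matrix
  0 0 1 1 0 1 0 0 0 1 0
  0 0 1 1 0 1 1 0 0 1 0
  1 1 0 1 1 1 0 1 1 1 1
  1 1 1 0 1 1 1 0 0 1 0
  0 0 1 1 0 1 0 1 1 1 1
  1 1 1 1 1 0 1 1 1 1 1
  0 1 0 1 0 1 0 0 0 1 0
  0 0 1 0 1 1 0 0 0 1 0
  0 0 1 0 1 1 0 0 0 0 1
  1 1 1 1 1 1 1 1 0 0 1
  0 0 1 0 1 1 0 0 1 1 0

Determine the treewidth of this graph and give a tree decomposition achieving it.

Each bag holds 5 vertices, so the decomposition has width 4, which upper-bounds the treewidth. Conversely, {b, d, f, g, j} is a clique of size 5, and the vertices of any clique must share a bag in every tree decomposition; so some bag has ≥ 5 vertices and tw(G) ≥ 4. Combining the bounds, tw(G) = 4.

Treewidth 4.
One such decomposition:
Bags: B1 = {a, c, d, f, j}  B2 = {c, d, e, f, j}  B3 = {c, e, f, h, j}  B4 = {b, c, d, f, j}  B5 = {c, e, f, j, k}  B6 = {c, e, f, i, k}  B7 = {b, d, f, g, j}
Tree: B1–B2, B2–B3, B2–B4, B3–B5, B5–B6, B4–B7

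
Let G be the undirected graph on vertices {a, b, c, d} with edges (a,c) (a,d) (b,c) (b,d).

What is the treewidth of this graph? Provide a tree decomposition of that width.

Treewidth 2.
One optimal decomposition is:
Bags: B1 = {a, b, c}  B2 = {a, b, d}
Tree: B1–B2

The largest bag has 3 vertices, giving width 2; this decomposition certifies tw(G) ≤ 2. For the lower bound, G contains the cycle a–c–b–d–a, so G is not a forest; only forests have treewidth ≤ 1, hence tw(G) ≥ 2. Combining the bounds, tw(G) = 2.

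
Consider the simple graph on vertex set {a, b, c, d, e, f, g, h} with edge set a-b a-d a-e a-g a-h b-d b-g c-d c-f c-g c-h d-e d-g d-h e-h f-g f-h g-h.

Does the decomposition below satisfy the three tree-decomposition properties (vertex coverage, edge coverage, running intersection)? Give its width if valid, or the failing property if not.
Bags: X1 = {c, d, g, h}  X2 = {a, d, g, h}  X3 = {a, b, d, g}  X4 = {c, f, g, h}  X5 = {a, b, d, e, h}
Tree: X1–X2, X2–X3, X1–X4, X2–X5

No — bags containing vertex b are not connected in the tree.

A tree decomposition must satisfy three properties: every vertex lies in some bag; for every edge, both endpoints lie together in some bag; and for every vertex, the bags containing it form a connected subtree. Here bags containing vertex b are not connected in the tree, so the decomposition is invalid.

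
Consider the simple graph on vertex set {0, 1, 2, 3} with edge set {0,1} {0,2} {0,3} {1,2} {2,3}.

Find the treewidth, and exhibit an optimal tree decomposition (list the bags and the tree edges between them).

Treewidth 2.
One such decomposition:
Bags: B1 = {0, 2, 3}  B2 = {0, 1, 2}
Tree: B1–B2

Each bag holds 3 vertices, so the decomposition has width 2, which upper-bounds the treewidth. For the lower bound, the 3 vertices {0, 1, 2} are pairwise adjacent, and any tree decomposition puts a clique entirely inside one bag — forcing width ≥ 2. Therefore the treewidth is 2.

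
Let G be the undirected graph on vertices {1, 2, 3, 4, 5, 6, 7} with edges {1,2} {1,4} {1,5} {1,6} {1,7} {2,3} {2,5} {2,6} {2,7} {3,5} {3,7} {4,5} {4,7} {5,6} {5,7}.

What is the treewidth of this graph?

3

A width-3 tree decomposition is:
Bags: B1 = {1, 2, 5, 7}  B2 = {2, 3, 5, 7}  B3 = {1, 2, 5, 6}  B4 = {1, 4, 5, 7}
Tree: B1–B2, B1–B3, B1–B4
Each bag holds 4 vertices, so the decomposition has width 3, which upper-bounds the treewidth. Conversely, {1, 2, 5, 6} is a clique of size 4, and the vertices of any clique must share a bag in every tree decomposition; so some bag has ≥ 4 vertices and tw(G) ≥ 3. Combining the bounds, tw(G) = 3.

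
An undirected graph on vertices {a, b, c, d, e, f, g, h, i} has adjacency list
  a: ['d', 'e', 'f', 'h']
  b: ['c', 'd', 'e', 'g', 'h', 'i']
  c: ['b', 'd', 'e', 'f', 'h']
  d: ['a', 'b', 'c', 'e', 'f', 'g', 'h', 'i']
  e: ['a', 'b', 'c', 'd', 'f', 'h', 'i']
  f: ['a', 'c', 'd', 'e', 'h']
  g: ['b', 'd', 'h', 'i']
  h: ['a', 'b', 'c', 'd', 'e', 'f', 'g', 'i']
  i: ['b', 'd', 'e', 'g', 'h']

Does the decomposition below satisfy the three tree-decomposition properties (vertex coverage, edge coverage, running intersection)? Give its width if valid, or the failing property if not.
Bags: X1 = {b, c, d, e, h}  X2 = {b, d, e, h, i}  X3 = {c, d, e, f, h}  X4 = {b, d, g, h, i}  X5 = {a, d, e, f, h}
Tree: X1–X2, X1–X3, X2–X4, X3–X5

Yes; width 4.

Checking the three conditions: (i) the bags cover all of {a, b, c, d, e, f, g, h, i}; (ii) for each edge, some bag contains both endpoints; (iii) the bags containing any fixed vertex form a subtree. All hold, so the decomposition is valid with width 5 − 1 = 4.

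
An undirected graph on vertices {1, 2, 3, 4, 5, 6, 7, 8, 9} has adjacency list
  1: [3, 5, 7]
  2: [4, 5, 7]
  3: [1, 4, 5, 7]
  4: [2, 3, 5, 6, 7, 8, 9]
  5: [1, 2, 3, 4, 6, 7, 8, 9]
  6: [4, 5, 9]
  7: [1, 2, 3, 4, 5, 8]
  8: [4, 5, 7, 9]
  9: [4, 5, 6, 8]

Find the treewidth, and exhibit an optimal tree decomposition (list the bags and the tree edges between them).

Treewidth 3.
One such decomposition:
Bags: B1 = {2, 4, 5, 7}  B2 = {4, 5, 7, 8}  B3 = {4, 5, 8, 9}  B4 = {3, 4, 5, 7}  B5 = {4, 5, 6, 9}  B6 = {1, 3, 5, 7}
Tree: B1–B2, B2–B3, B1–B4, B3–B5, B4–B6

The largest bag has 4 vertices, giving width 3; this decomposition certifies tw(G) ≤ 3. For the lower bound, the 4 vertices {1, 3, 5, 7} are pairwise adjacent, and any tree decomposition puts a clique entirely inside one bag — forcing width ≥ 3. Hence tw(G) = 3 exactly.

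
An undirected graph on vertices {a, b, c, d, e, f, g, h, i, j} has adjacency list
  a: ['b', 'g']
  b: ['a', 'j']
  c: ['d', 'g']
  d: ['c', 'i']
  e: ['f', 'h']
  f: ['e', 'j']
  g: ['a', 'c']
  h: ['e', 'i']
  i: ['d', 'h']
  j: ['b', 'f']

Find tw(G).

2

A width-2 tree decomposition is:
Bags: B1 = {b, f, j}  B2 = {b, e, f}  B3 = {b, e, h}  B4 = {b, h, i}  B5 = {b, d, i}  B6 = {b, c, d}  B7 = {b, c, g}  B8 = {a, b, g}
Tree: B1–B2, B2–B3, B3–B4, B4–B5, B5–B6, B6–B7, B7–B8
Each bag holds 3 vertices, so the decomposition has width 2, which upper-bounds the treewidth. Since b–j–f–e–h–i–d–c–g–a–b is a cycle in G, G is not acyclic. Forests are exactly the graphs of treewidth ≤ 1, so tw(G) ≥ 2. Hence tw(G) = 2 exactly.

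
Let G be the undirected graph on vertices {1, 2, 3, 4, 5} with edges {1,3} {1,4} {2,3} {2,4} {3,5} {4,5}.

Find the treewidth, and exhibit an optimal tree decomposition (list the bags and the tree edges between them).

Treewidth 2.
One optimal decomposition is:
Bags: B1 = {2, 3, 4}  B2 = {1, 3, 4}  B3 = {3, 4, 5}
Tree: B1–B2, B2–B3

The largest bag has 3 vertices, giving width 2; this decomposition certifies tw(G) ≤ 2. Since 3–2–4–1–3 is a cycle in G, G is not acyclic. Forests are exactly the graphs of treewidth ≤ 1, so tw(G) ≥ 2. Combining the bounds, tw(G) = 2.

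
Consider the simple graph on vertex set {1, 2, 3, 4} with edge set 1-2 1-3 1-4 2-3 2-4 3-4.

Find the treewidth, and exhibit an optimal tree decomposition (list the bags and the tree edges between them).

Treewidth 3.
Bags: B1 = {1, 2, 3, 4}
Tree: (single bag)

A single bag containing all 4 vertices is trivially a valid decomposition of width 3. Conversely, {1, 2, 3, 4} is a clique of size 4, and the vertices of any clique must share a bag in every tree decomposition; so some bag has ≥ 4 vertices and tw(G) ≥ 3. Therefore the treewidth is 3.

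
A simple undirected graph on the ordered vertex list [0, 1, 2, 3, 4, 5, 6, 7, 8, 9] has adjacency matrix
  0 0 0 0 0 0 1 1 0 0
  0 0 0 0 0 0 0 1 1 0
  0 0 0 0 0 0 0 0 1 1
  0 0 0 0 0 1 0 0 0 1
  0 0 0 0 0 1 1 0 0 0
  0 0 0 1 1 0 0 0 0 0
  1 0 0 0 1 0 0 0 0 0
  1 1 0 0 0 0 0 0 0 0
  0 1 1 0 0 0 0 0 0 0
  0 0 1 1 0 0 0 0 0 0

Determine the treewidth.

A width-2 tree decomposition is:
Bags: B1 = {0, 1, 7}  B2 = {0, 1, 6}  B3 = {1, 4, 6}  B4 = {1, 4, 5}  B5 = {1, 3, 5}  B6 = {1, 3, 9}  B7 = {1, 2, 9}  B8 = {1, 2, 8}
Tree: B1–B2, B2–B3, B3–B4, B4–B5, B5–B6, B6–B7, B7–B8
Each bag holds 3 vertices, so the decomposition has width 2, which upper-bounds the treewidth. Since 1–7–0–6–4–5–3–9–2–8–1 is a cycle in G, G is not acyclic. Forests are exactly the graphs of treewidth ≤ 1, so tw(G) ≥ 2. Hence tw(G) = 2 exactly.

2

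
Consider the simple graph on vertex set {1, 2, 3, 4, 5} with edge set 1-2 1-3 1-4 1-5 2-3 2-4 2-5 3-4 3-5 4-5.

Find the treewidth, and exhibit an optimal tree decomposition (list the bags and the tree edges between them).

Treewidth 4.
Bags: B1 = {1, 2, 3, 4, 5}
Tree: (single bag)

A single bag containing all 5 vertices is trivially a valid decomposition of width 4. On the other hand G contains the 5-clique {1, 2, 3, 4, 5}. A clique must lie in a single bag of any decomposition, so no decomposition can have width below 4. Hence tw(G) = 4 exactly.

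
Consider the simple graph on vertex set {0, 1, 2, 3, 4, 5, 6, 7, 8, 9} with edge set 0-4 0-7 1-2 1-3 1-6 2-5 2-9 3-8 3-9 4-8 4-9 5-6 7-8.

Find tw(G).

A width-2 tree decomposition is:
Bags: B1 = {1, 5, 6}  B2 = {1, 2, 5}  B3 = {1, 2, 3}  B4 = {2, 3, 9}  B5 = {3, 8, 9}  B6 = {4, 8, 9}  B7 = {4, 7, 8}  B8 = {0, 4, 7}
Tree: B1–B2, B2–B3, B3–B4, B4–B5, B5–B6, B6–B7, B7–B8
The largest bag has 3 vertices, giving width 2; this decomposition certifies tw(G) ≤ 2. For the lower bound, G contains the cycle 6–5–2–1–6, so G is not a forest; only forests have treewidth ≤ 1, hence tw(G) ≥ 2. Combining the bounds, tw(G) = 2.

2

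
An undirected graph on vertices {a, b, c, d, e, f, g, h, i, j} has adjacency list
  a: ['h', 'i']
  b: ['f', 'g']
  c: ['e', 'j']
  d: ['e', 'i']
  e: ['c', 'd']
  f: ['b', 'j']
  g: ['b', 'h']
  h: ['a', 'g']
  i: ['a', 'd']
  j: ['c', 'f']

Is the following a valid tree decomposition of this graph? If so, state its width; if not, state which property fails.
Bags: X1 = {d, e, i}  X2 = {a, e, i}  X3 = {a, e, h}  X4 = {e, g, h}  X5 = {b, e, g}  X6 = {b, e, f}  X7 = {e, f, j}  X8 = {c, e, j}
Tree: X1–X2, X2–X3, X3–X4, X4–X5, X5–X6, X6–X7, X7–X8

Every vertex of G appears in some bag (union = {a, b, c, d, e, f, g, h, i, j}); every edge is covered by a bag; and for each vertex v the set of bags containing v is connected in the bag tree. The decomposition is therefore valid. The largest bag has 3 vertices, so the width is 2.

Yes; width 2.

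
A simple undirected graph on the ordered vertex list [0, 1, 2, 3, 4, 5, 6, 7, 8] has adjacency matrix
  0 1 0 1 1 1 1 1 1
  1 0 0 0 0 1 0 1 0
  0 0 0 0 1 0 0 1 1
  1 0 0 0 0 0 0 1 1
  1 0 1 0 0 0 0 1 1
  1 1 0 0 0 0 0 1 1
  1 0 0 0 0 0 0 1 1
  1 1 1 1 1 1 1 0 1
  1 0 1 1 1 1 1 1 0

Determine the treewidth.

A width-3 tree decomposition is:
Bags: B1 = {0, 5, 7, 8}  B2 = {0, 4, 7, 8}  B3 = {0, 6, 7, 8}  B4 = {0, 1, 5, 7}  B5 = {0, 3, 7, 8}  B6 = {2, 4, 7, 8}
Tree: B1–B2, B1–B3, B1–B4, B3–B5, B2–B6
The largest bag has 4 vertices, giving width 3; this decomposition certifies tw(G) ≤ 3. Conversely, {0, 3, 7, 8} is a clique of size 4, and the vertices of any clique must share a bag in every tree decomposition; so some bag has ≥ 4 vertices and tw(G) ≥ 3. Combining the bounds, tw(G) = 3.

3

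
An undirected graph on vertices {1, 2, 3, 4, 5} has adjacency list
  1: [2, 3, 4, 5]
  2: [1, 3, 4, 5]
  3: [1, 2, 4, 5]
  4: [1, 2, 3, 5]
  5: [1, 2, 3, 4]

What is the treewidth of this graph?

4

A width-4 tree decomposition is:
Bags: B1 = {1, 2, 3, 4, 5}
Tree: (single bag)
With just one bag of size 5, the width is 5 − 1 = 4, so tw(G) ≤ 4. Conversely, {1, 2, 3, 4, 5} is a clique of size 5, and the vertices of any clique must share a bag in every tree decomposition; so some bag has ≥ 5 vertices and tw(G) ≥ 4. The upper and lower bounds meet at 4, so that is the treewidth.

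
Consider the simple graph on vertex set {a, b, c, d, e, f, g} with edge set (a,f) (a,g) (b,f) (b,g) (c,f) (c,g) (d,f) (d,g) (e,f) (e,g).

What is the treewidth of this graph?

A width-2 tree decomposition is:
Bags: B1 = {a, f, g}  B2 = {b, f, g}  B3 = {c, f, g}  B4 = {e, f, g}  B5 = {d, f, g}
Tree: B1–B2, B2–B3, B3–B4, B4–B5
Each bag holds 3 vertices, so the decomposition has width 2, which upper-bounds the treewidth. Since f–a–g–b–f is a cycle in G, G is not acyclic. Forests are exactly the graphs of treewidth ≤ 1, so tw(G) ≥ 2. Combining the bounds, tw(G) = 2.

2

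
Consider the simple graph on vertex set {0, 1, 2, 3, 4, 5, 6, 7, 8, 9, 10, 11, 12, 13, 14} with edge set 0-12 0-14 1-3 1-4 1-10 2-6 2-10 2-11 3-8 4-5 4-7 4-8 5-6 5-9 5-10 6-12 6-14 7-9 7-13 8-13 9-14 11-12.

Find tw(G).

3

A width-3 tree decomposition is:
Bags: B1 = {0, 11, 12, 14}  B2 = {6, 11, 12, 14}  B3 = {2, 6, 11, 14}  B4 = {2, 6, 9, 14}  B5 = {2, 5, 6, 9}  B6 = {2, 5, 9, 10}  B7 = {5, 7, 9, 10}  B8 = {4, 5, 7, 10}  B9 = {1, 4, 7, 10}  B10 = {1, 4, 7, 13}  B11 = {1, 4, 8, 13}  B12 = {1, 3, 8, 13}
Tree: B1–B2, B2–B3, B3–B4, B4–B5, B5–B6, B6–B7, B7–B8, B8–B9, B9–B10, B10–B11, B11–B12
Every bag has size at most 4, so the width is 4 − 1 = 3 and tw(G) ≤ 3. For the lower bound: the 4 vertex sets {0,11,12}, {14}, {6}, {2,5,9,10} are disjoint, each induces a connected subgraph, and every pair is joined by at least one edge of G. Contracting each set to a single vertex therefore yields K_{4} as a minor, and since treewidth is minor-monotone, tw(G) ≥ tw(K_{4}) = 3. The upper and lower bounds meet at 3, so that is the treewidth.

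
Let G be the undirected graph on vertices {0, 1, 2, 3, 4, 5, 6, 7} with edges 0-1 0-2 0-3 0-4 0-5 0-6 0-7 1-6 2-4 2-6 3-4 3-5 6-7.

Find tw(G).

A width-2 tree decomposition is:
Bags: B1 = {0, 2, 6}  B2 = {0, 2, 4}  B3 = {0, 3, 4}  B4 = {0, 3, 5}  B5 = {0, 1, 6}  B6 = {0, 6, 7}
Tree: B1–B2, B2–B3, B3–B4, B1–B5, B5–B6
The largest bag has 3 vertices, giving width 2; this decomposition certifies tw(G) ≤ 2. On the other hand G contains the 3-clique {0, 3, 4}. A clique must lie in a single bag of any decomposition, so no decomposition can have width below 2. The upper and lower bounds meet at 2, so that is the treewidth.

2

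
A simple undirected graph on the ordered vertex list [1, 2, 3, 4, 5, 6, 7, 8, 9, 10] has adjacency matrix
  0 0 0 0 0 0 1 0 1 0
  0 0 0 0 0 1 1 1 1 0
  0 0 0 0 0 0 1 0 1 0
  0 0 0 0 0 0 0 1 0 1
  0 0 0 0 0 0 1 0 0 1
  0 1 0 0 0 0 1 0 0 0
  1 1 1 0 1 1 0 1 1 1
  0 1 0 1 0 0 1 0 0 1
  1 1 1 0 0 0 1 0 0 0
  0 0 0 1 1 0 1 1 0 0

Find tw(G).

2

A width-2 tree decomposition is:
Bags: B1 = {2, 7, 9}  B2 = {2, 7, 8}  B3 = {2, 6, 7}  B4 = {7, 8, 10}  B5 = {5, 7, 10}  B6 = {4, 8, 10}  B7 = {1, 7, 9}  B8 = {3, 7, 9}
Tree: B1–B2, B1–B3, B2–B4, B4–B5, B4–B6, B1–B7, B7–B8
Each bag holds 3 vertices, so the decomposition has width 2, which upper-bounds the treewidth. For the lower bound, the 3 vertices {4, 8, 10} are pairwise adjacent, and any tree decomposition puts a clique entirely inside one bag — forcing width ≥ 2. Therefore the treewidth is 2.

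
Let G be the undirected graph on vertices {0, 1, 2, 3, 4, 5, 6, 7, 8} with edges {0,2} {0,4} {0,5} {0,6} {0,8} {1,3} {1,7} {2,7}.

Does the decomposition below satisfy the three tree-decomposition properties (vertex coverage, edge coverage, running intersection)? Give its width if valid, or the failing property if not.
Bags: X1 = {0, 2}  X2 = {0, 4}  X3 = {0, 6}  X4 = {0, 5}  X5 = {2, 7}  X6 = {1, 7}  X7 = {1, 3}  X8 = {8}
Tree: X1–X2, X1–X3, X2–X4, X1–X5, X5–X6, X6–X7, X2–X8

A tree decomposition must satisfy three properties: every vertex lies in some bag; for every edge, both endpoints lie together in some bag; and for every vertex, the bags containing it form a connected subtree. Here edge (0,8) lies in no bag, so the decomposition is invalid.

No — edge (0,8) lies in no bag.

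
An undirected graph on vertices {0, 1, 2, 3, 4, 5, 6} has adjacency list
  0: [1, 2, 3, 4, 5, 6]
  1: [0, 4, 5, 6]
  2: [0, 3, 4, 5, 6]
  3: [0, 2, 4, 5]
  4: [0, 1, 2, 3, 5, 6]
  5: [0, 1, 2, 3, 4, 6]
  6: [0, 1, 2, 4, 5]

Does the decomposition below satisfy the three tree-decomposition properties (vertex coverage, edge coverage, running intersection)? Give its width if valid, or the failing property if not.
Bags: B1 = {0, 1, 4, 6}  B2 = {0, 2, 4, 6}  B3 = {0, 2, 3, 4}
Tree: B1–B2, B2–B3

No — vertex 5 appears in no bag.

A tree decomposition must satisfy three properties: every vertex lies in some bag; for every edge, both endpoints lie together in some bag; and for every vertex, the bags containing it form a connected subtree. Here vertex 5 appears in no bag, so the decomposition is invalid.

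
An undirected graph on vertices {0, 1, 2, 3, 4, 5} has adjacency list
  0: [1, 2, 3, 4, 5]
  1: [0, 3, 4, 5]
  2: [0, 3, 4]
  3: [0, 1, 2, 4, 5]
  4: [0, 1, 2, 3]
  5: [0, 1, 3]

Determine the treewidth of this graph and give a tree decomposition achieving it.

Treewidth 3.
Bags: B1 = {0, 1, 3, 4}  B2 = {0, 2, 3, 4}  B3 = {0, 1, 3, 5}
Tree: B1–B2, B1–B3

Each bag holds 4 vertices, so the decomposition has width 3, which upper-bounds the treewidth. On the other hand G contains the 4-clique {0, 1, 3, 4}. A clique must lie in a single bag of any decomposition, so no decomposition can have width below 3. The upper and lower bounds meet at 3, so that is the treewidth.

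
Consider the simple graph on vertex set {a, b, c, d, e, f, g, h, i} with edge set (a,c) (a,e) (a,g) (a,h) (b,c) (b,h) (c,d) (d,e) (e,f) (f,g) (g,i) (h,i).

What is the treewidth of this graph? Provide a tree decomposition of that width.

Every bag has size at most 4, so the width is 4 − 1 = 3 and tw(G) ≤ 3. For the lower bound: the 4 vertex sets {d,e,f}, {c}, {a}, {b,g,h,i} are disjoint, each induces a connected subgraph, and every pair is joined by at least one edge of G. Contracting each set to a single vertex therefore yields K_{4} as a minor, and since treewidth is minor-monotone, tw(G) ≥ tw(K_{4}) = 3. Therefore the treewidth is 3.

Treewidth 3.
One such decomposition:
Bags: B1 = {c, d, e, f}  B2 = {a, c, e, f}  B3 = {a, c, f, g}  B4 = {a, b, c, g}  B5 = {a, b, g, h}  B6 = {b, g, h, i}
Tree: B1–B2, B2–B3, B3–B4, B4–B5, B5–B6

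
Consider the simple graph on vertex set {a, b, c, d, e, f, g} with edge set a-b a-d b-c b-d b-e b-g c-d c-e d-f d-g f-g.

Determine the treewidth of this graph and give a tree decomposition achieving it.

Each bag holds 3 vertices, so the decomposition has width 2, which upper-bounds the treewidth. Conversely, {d, f, g} is a clique of size 3, and the vertices of any clique must share a bag in every tree decomposition; so some bag has ≥ 3 vertices and tw(G) ≥ 2. Combining the bounds, tw(G) = 2.

Treewidth 2.
Bags: B1 = {b, c, e}  B2 = {b, c, d}  B3 = {b, d, g}  B4 = {a, b, d}  B5 = {d, f, g}
Tree: B1–B2, B2–B3, B3–B4, B3–B5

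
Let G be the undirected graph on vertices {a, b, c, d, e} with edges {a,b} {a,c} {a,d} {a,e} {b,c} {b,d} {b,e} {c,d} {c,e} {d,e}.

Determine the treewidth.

A width-4 tree decomposition is:
Bags: B1 = {a, b, c, d, e}
Tree: (single bag)
With just one bag of size 5, the width is 5 − 1 = 4, so tw(G) ≤ 4. On the other hand G contains the 5-clique {a, b, c, d, e}. A clique must lie in a single bag of any decomposition, so no decomposition can have width below 4. Hence tw(G) = 4 exactly.

4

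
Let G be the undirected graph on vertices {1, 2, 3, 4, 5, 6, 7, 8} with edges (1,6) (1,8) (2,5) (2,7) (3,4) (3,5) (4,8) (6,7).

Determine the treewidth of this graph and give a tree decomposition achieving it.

Treewidth 2.
One such decomposition:
Bags: B1 = {1, 6, 7}  B2 = {1, 2, 7}  B3 = {1, 2, 5}  B4 = {1, 3, 5}  B5 = {1, 3, 4}  B6 = {1, 4, 8}
Tree: B1–B2, B2–B3, B3–B4, B4–B5, B5–B6

Every bag has size at most 3, so the width is 3 − 1 = 2 and tw(G) ≤ 2. Since 1–6–7–2–5–3–4–8–1 is a cycle in G, G is not acyclic. Forests are exactly the graphs of treewidth ≤ 1, so tw(G) ≥ 2. Therefore the treewidth is 2.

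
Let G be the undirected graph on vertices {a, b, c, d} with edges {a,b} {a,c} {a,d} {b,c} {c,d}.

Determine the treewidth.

A width-2 tree decomposition is:
Bags: B1 = {a, c, d}  B2 = {a, b, c}
Tree: B1–B2
Each bag holds 3 vertices, so the decomposition has width 2, which upper-bounds the treewidth. For the lower bound, the 3 vertices {a, c, d} are pairwise adjacent, and any tree decomposition puts a clique entirely inside one bag — forcing width ≥ 2. The upper and lower bounds meet at 2, so that is the treewidth.

2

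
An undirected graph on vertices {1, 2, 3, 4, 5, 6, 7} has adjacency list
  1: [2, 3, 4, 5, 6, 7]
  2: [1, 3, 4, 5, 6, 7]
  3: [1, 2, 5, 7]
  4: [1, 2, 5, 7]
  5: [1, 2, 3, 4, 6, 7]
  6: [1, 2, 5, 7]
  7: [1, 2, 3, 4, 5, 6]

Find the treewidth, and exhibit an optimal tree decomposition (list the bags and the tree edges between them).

Every bag has size at most 5, so the width is 5 − 1 = 4 and tw(G) ≤ 4. Conversely, {1, 2, 3, 5, 7} is a clique of size 5, and the vertices of any clique must share a bag in every tree decomposition; so some bag has ≥ 5 vertices and tw(G) ≥ 4. The upper and lower bounds meet at 4, so that is the treewidth.

Treewidth 4.
One optimal decomposition is:
Bags: B1 = {1, 2, 4, 5, 7}  B2 = {1, 2, 5, 6, 7}  B3 = {1, 2, 3, 5, 7}
Tree: B1–B2, B2–B3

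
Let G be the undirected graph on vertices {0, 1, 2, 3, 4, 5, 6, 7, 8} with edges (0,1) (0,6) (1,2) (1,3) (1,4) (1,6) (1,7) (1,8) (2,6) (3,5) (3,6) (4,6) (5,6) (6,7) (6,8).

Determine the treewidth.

A width-2 tree decomposition is:
Bags: B1 = {1, 3, 6}  B2 = {1, 6, 8}  B3 = {1, 6, 7}  B4 = {1, 4, 6}  B5 = {1, 2, 6}  B6 = {3, 5, 6}  B7 = {0, 1, 6}
Tree: B1–B2, B2–B3, B2–B4, B3–B5, B1–B6, B2–B7
The largest bag has 3 vertices, giving width 2; this decomposition certifies tw(G) ≤ 2. On the other hand G contains the 3-clique {0, 1, 6}. A clique must lie in a single bag of any decomposition, so no decomposition can have width below 2. Combining the bounds, tw(G) = 2.

2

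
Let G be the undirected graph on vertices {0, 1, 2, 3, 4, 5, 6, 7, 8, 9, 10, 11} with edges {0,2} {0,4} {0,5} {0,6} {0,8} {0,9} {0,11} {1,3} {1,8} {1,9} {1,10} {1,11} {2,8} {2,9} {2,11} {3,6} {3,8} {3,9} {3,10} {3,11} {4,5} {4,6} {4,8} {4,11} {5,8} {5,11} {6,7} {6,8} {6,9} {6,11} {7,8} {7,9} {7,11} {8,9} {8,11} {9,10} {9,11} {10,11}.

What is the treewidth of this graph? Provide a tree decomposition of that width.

Treewidth 4.
Bags: B1 = {0, 6, 8, 9, 11}  B2 = {6, 7, 8, 9, 11}  B3 = {0, 4, 6, 8, 11}  B4 = {3, 6, 8, 9, 11}  B5 = {1, 3, 8, 9, 11}  B6 = {1, 3, 9, 10, 11}  B7 = {0, 4, 5, 8, 11}  B8 = {0, 2, 8, 9, 11}
Tree: B1–B2, B1–B3, B1–B4, B4–B5, B5–B6, B3–B7, B1–B8

The largest bag has 5 vertices, giving width 4; this decomposition certifies tw(G) ≤ 4. For the lower bound, the 5 vertices {1, 3, 8, 9, 11} are pairwise adjacent, and any tree decomposition puts a clique entirely inside one bag — forcing width ≥ 4. Hence tw(G) = 4 exactly.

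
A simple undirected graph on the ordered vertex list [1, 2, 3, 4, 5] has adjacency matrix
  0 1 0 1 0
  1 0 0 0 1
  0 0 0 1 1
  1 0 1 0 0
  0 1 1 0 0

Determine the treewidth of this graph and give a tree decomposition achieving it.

Treewidth 2.
One such decomposition:
Bags: B1 = {1, 2, 4}  B2 = {2, 3, 4}  B3 = {2, 3, 5}
Tree: B1–B2, B2–B3

Each bag holds 3 vertices, so the decomposition has width 2, which upper-bounds the treewidth. The edges 2–1–4–3–5–2 form a cycle, so G is not a tree and its treewidth is at least 2. Therefore the treewidth is 2.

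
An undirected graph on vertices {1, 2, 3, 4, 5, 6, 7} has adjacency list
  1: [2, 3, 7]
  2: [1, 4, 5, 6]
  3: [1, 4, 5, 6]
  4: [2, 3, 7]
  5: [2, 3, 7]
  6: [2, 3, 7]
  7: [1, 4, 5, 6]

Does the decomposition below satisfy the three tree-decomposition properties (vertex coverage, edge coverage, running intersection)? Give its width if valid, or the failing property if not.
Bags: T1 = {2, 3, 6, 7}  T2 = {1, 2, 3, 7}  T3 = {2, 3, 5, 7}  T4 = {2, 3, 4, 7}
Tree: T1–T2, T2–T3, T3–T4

Yes; width 3.

Every vertex of G appears in some bag (union = {1, 2, 3, 4, 5, 6, 7}); every edge is covered by a bag; and for each vertex v the set of bags containing v is connected in the bag tree. The decomposition is therefore valid. The largest bag has 4 vertices, so the width is 3.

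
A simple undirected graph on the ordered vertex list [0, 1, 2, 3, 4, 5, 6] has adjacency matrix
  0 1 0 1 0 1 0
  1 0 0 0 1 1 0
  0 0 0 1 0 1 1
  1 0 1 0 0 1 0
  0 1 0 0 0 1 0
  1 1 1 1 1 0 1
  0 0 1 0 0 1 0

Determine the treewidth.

2

A width-2 tree decomposition is:
Bags: B1 = {2, 3, 5}  B2 = {2, 5, 6}  B3 = {0, 3, 5}  B4 = {0, 1, 5}  B5 = {1, 4, 5}
Tree: B1–B2, B1–B3, B3–B4, B4–B5
Every bag has size at most 3, so the width is 3 − 1 = 2 and tw(G) ≤ 2. On the other hand G contains the 3-clique {0, 1, 5}. A clique must lie in a single bag of any decomposition, so no decomposition can have width below 2. Therefore the treewidth is 2.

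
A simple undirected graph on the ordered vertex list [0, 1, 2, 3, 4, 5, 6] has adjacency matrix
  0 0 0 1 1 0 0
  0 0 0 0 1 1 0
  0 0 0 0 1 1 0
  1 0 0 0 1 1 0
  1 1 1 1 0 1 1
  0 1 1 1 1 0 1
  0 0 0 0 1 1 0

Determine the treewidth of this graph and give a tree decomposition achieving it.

Treewidth 2.
One such decomposition:
Bags: B1 = {3, 4, 5}  B2 = {2, 4, 5}  B3 = {0, 3, 4}  B4 = {1, 4, 5}  B5 = {4, 5, 6}
Tree: B1–B2, B1–B3, B1–B4, B4–B5

The largest bag has 3 vertices, giving width 2; this decomposition certifies tw(G) ≤ 2. For the lower bound, the 3 vertices {0, 3, 4} are pairwise adjacent, and any tree decomposition puts a clique entirely inside one bag — forcing width ≥ 2. Combining the bounds, tw(G) = 2.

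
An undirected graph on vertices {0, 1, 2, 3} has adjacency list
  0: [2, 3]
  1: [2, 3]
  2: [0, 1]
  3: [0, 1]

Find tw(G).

A width-2 tree decomposition is:
Bags: B1 = {1, 2, 3}  B2 = {0, 2, 3}
Tree: B1–B2
Each bag holds 3 vertices, so the decomposition has width 2, which upper-bounds the treewidth. The edges 2–1–3–0–2 form a cycle, so G is not a tree and its treewidth is at least 2. Hence tw(G) = 2 exactly.

2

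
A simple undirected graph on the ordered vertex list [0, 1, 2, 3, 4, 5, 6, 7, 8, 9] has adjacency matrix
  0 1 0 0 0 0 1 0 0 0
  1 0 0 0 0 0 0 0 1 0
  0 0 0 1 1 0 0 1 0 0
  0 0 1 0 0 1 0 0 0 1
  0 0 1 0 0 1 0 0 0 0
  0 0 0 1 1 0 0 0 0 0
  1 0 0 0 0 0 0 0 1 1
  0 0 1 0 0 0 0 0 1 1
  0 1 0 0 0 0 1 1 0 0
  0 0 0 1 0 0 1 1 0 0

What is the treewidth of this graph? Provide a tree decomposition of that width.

Treewidth 2.
Bags: B1 = {3, 4, 5}  B2 = {2, 3, 4}  B3 = {2, 3, 9}  B4 = {2, 7, 9}  B5 = {6, 7, 9}  B6 = {6, 7, 8}  B7 = {0, 6, 8}  B8 = {0, 1, 8}
Tree: B1–B2, B2–B3, B3–B4, B4–B5, B5–B6, B6–B7, B7–B8

Every bag has size at most 3, so the width is 3 − 1 = 2 and tw(G) ≤ 2. The edges 5–4–2–3–5 form a cycle, so G is not a tree and its treewidth is at least 2. Combining the bounds, tw(G) = 2.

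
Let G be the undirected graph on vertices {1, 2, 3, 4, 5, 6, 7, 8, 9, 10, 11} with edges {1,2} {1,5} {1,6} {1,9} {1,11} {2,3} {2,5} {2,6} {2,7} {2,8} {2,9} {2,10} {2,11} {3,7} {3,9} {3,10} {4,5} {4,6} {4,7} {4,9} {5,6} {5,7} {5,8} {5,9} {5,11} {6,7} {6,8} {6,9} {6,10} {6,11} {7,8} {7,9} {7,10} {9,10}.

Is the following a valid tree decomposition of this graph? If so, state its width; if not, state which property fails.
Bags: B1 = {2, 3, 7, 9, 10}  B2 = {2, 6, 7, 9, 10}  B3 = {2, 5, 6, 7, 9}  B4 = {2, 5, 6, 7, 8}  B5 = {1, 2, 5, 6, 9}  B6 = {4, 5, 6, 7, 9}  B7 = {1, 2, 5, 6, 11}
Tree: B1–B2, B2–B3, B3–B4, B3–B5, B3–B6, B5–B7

Vertex coverage: the bags together contain {1, 2, 3, 4, 5, 6, 7, 8, 9, 10, 11}, the full vertex set. Edge coverage: each edge of G has both endpoints in at least one bag. Running intersection: for every vertex, the bags containing it form a connected subtree. All three properties hold, so this is a valid tree decomposition of width max|bag| − 1 = 4, and hence tw(G) ≤ 4.

Yes; width 4.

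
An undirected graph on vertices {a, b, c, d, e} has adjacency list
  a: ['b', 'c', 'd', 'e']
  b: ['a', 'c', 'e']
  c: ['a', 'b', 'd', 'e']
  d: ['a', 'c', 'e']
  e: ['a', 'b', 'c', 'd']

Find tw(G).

A width-3 tree decomposition is:
Bags: B1 = {a, c, d, e}  B2 = {a, b, c, e}
Tree: B1–B2
Every bag has size at most 4, so the width is 4 − 1 = 3 and tw(G) ≤ 3. For the lower bound, the 4 vertices {a, c, d, e} are pairwise adjacent, and any tree decomposition puts a clique entirely inside one bag — forcing width ≥ 3. Hence tw(G) = 3 exactly.

3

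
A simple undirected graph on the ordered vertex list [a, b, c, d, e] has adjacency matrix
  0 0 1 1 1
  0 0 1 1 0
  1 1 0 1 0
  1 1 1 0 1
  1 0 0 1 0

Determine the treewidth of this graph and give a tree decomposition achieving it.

Treewidth 2.
Bags: B1 = {a, d, e}  B2 = {a, c, d}  B3 = {b, c, d}
Tree: B1–B2, B2–B3

Every bag has size at most 3, so the width is 3 − 1 = 2 and tw(G) ≤ 2. For the lower bound, the 3 vertices {a, d, e} are pairwise adjacent, and any tree decomposition puts a clique entirely inside one bag — forcing width ≥ 2. Therefore the treewidth is 2.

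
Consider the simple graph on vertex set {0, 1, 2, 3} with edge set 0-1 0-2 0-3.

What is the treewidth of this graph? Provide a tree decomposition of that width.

Every bag has size at most 2, so the width is 2 − 1 = 1 and tw(G) ≤ 1. Since G has at least one edge (e.g. 3–0), it is not an edgeless graph, so tw(G) ≥ 1. Hence tw(G) = 1 exactly.

Treewidth 1.
One optimal decomposition is:
Bags: B1 = {0, 3}  B2 = {0, 1}  B3 = {0, 2}
Tree: B1–B2, B2–B3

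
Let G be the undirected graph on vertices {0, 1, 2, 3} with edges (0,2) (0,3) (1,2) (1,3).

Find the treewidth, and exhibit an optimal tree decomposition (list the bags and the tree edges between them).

Treewidth 2.
One optimal decomposition is:
Bags: B1 = {1, 2, 3}  B2 = {0, 2, 3}
Tree: B1–B2

Each bag holds 3 vertices, so the decomposition has width 2, which upper-bounds the treewidth. For the lower bound, G contains the cycle 2–1–3–0–2, so G is not a forest; only forests have treewidth ≤ 1, hence tw(G) ≥ 2. The upper and lower bounds meet at 2, so that is the treewidth.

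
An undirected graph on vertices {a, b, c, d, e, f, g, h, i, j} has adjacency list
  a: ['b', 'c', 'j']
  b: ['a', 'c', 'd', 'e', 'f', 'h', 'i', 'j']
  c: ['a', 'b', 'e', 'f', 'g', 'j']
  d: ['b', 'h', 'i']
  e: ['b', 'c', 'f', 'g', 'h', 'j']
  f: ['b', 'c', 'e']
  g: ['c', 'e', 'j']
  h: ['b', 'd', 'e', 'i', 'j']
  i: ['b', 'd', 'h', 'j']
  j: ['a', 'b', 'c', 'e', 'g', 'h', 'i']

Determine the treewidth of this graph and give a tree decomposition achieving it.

Each bag holds 4 vertices, so the decomposition has width 3, which upper-bounds the treewidth. On the other hand G contains the 4-clique {c, e, g, j}. A clique must lie in a single bag of any decomposition, so no decomposition can have width below 3. The upper and lower bounds meet at 3, so that is the treewidth.

Treewidth 3.
One optimal decomposition is:
Bags: B1 = {a, b, c, j}  B2 = {b, c, e, j}  B3 = {b, e, h, j}  B4 = {c, e, g, j}  B5 = {b, c, e, f}  B6 = {b, h, i, j}  B7 = {b, d, h, i}
Tree: B1–B2, B2–B3, B2–B4, B2–B5, B3–B6, B6–B7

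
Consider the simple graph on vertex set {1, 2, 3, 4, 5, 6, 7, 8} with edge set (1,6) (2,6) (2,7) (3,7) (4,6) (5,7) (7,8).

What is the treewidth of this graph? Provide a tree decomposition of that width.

Treewidth 1.
One optimal decomposition is:
Bags: B1 = {7, 8}  B2 = {3, 7}  B3 = {5, 7}  B4 = {2, 7}  B5 = {2, 6}  B6 = {4, 6}  B7 = {1, 6}
Tree: B1–B2, B2–B3, B2–B4, B4–B5, B5–B6, B6–B7

Each bag holds 2 vertices, so the decomposition has width 1, which upper-bounds the treewidth. G has an edge, so its treewidth is at least 1. Hence tw(G) = 1 exactly.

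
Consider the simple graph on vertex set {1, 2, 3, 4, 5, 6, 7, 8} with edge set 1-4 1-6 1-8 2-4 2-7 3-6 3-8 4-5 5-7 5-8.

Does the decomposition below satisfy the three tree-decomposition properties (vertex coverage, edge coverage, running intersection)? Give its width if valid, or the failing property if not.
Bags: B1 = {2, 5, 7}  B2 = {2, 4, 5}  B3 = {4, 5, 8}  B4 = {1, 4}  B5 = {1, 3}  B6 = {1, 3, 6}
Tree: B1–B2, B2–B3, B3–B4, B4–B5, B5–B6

A tree decomposition must satisfy three properties: every vertex lies in some bag; for every edge, both endpoints lie together in some bag; and for every vertex, the bags containing it form a connected subtree. Here edge (8,1) lies in no bag, so the decomposition is invalid.

No — edge (8,1) lies in no bag.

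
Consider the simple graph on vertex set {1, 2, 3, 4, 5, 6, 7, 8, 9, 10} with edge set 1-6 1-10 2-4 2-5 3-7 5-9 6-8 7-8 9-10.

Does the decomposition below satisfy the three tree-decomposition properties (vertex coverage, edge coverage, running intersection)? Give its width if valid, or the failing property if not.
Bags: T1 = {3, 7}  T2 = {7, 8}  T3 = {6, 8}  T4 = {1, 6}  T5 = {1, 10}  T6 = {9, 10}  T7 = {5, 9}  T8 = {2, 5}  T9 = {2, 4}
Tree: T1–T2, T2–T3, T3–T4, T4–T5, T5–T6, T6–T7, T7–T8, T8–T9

Yes; width 1.

Vertex coverage: the bags together contain {1, 2, 3, 4, 5, 6, 7, 8, 9, 10}, the full vertex set. Edge coverage: each edge of G has both endpoints in at least one bag. Running intersection: for every vertex, the bags containing it form a connected subtree. All three properties hold, so this is a valid tree decomposition of width max|bag| − 1 = 1, and hence tw(G) ≤ 1.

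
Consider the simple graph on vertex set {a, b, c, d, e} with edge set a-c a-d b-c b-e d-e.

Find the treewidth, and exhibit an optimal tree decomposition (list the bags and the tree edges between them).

The largest bag has 3 vertices, giving width 2; this decomposition certifies tw(G) ≤ 2. The edges e–d–a–c–b–e form a cycle, so G is not a tree and its treewidth is at least 2. Combining the bounds, tw(G) = 2.

Treewidth 2.
One optimal decomposition is:
Bags: B1 = {a, d, e}  B2 = {a, c, e}  B3 = {b, c, e}
Tree: B1–B2, B2–B3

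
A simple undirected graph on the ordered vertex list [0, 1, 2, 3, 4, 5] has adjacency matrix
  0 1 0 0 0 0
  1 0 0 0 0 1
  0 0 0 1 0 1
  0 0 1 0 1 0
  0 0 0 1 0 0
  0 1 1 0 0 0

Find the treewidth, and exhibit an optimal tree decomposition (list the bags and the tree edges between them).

Treewidth 1.
Bags: B1 = {0, 1}  B2 = {1, 5}  B3 = {2, 5}  B4 = {2, 3}  B5 = {3, 4}
Tree: B1–B2, B2–B3, B3–B4, B4–B5

Each bag holds 2 vertices, so the decomposition has width 1, which upper-bounds the treewidth. Any graph with an edge has treewidth ≥ 1, and G has the edge 0–1. Combining the bounds, tw(G) = 1.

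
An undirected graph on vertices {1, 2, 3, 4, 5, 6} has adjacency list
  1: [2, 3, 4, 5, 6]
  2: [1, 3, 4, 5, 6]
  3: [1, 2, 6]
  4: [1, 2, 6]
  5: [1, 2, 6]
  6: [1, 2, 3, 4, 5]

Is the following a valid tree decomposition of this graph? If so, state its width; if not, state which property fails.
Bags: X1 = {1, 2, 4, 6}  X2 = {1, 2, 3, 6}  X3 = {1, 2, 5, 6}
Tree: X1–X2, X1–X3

Yes; width 3.

Every vertex of G appears in some bag (union = {1, 2, 3, 4, 5, 6}); every edge is covered by a bag; and for each vertex v the set of bags containing v is connected in the bag tree. The decomposition is therefore valid. The largest bag has 4 vertices, so the width is 3.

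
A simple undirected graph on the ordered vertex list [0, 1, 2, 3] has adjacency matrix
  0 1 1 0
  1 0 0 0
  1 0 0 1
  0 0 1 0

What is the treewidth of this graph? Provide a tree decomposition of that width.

The largest bag has 2 vertices, giving width 1; this decomposition certifies tw(G) ≤ 1. G has an edge, so its treewidth is at least 1. Therefore the treewidth is 1.

Treewidth 1.
One such decomposition:
Bags: B1 = {0, 1}  B2 = {0, 2}  B3 = {2, 3}
Tree: B1–B2, B2–B3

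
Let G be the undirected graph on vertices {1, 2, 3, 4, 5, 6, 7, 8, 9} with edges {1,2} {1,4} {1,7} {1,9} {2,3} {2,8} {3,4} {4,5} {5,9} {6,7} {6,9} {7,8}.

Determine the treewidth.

A width-3 tree decomposition is:
Bags: B1 = {4, 5, 6, 9}  B2 = {1, 4, 6, 9}  B3 = {1, 4, 6, 7}  B4 = {1, 3, 4, 7}  B5 = {1, 2, 3, 7}  B6 = {2, 3, 7, 8}
Tree: B1–B2, B2–B3, B3–B4, B4–B5, B5–B6
Every bag has size at most 4, so the width is 4 − 1 = 3 and tw(G) ≤ 3. For the lower bound: the 4 vertex sets {5,6,9}, {4}, {1}, {2,3,7,8} are disjoint, each induces a connected subgraph, and every pair is joined by at least one edge of G. Contracting each set to a single vertex therefore yields K_{4} as a minor, and since treewidth is minor-monotone, tw(G) ≥ tw(K_{4}) = 3. Therefore the treewidth is 3.

3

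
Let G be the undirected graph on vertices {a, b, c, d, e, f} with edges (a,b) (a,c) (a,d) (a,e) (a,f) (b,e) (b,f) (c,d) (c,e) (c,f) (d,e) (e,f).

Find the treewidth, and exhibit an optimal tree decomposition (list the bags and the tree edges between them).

Each bag holds 4 vertices, so the decomposition has width 3, which upper-bounds the treewidth. On the other hand G contains the 4-clique {a, c, d, e}. A clique must lie in a single bag of any decomposition, so no decomposition can have width below 3. The upper and lower bounds meet at 3, so that is the treewidth.

Treewidth 3.
Bags: B1 = {a, c, e, f}  B2 = {a, b, e, f}  B3 = {a, c, d, e}
Tree: B1–B2, B1–B3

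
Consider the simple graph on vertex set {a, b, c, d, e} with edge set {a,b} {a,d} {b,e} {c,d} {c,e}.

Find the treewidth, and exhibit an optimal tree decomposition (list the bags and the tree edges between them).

Every bag has size at most 3, so the width is 3 − 1 = 2 and tw(G) ≤ 2. For the lower bound, G contains the cycle d–c–e–b–a–d, so G is not a forest; only forests have treewidth ≤ 1, hence tw(G) ≥ 2. Hence tw(G) = 2 exactly.

Treewidth 2.
Bags: B1 = {c, d, e}  B2 = {b, d, e}  B3 = {a, b, d}
Tree: B1–B2, B2–B3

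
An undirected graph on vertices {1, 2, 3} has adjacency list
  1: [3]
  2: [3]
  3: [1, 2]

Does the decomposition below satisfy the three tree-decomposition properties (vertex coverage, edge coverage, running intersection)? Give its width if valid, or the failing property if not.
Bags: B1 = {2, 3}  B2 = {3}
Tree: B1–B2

No — vertex 1 appears in no bag.

A tree decomposition must satisfy three properties: every vertex lies in some bag; for every edge, both endpoints lie together in some bag; and for every vertex, the bags containing it form a connected subtree. Here vertex 1 appears in no bag, so the decomposition is invalid.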